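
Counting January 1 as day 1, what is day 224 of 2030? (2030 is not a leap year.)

January has 31 days (224 − 31 = 193 remain).
February has 28 days (193 − 28 = 165 remain).
March has 31 days (165 − 31 = 134 remain).
April has 30 days (134 − 30 = 104 remain).
May has 31 days (104 − 31 = 73 remain).
June has 30 days (73 − 30 = 43 remain).
July has 31 days (43 − 31 = 12 remain).
12 into August → August 12.

12 August 2030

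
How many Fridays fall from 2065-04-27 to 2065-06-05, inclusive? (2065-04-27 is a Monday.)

2065-04-27 is a Monday; the first Friday on or after it is 2065-05-01 (4 days later).
From 2065-05-01 to 2065-06-05: 30 + 5 = 35 days (rest of May, June).
35 ÷ 7 = 5 full weeks with remainder 0, so 5 more Fridays after the first → 6.

6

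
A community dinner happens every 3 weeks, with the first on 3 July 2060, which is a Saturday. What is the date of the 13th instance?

The 13th occurrence is 12 intervals after the first: 12 × 21 = 252 days after 3 July 2060.
July has 31 days — 28 days to the end of July leaves 224.
August has 31 days (193 left).
September has 30 days (163 left).
October has 31 days (132 left).
November has 30 days (102 left).
December has 31 days (71 left).
January has 31 days (40 left).
February has 28 days (12 left).
12 days into March → 12 March 2061.

12 March 2061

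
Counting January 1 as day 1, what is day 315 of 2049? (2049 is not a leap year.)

11 November 2049

January has 31 days (315 − 31 = 284 remain).
February has 28 days (284 − 28 = 256 remain).
March has 31 days (256 − 31 = 225 remain).
April has 30 days (225 − 30 = 195 remain).
May has 31 days (195 − 31 = 164 remain).
June has 30 days (164 − 30 = 134 remain).
July has 31 days (134 − 31 = 103 remain).
August has 31 days (103 − 31 = 72 remain).
September has 30 days (72 − 30 = 42 remain).
October has 31 days (42 − 31 = 11 remain).
11 into November → November 11.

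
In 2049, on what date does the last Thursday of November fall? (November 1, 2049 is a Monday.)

November 25, 2049

November 2049 begins on a Monday, so the first Thursday is November 4 (3 days later).
November 2049 has 30 days. Adding weeks: 4, 11, 18, 25 — the last one ≤ 30 is the 25th.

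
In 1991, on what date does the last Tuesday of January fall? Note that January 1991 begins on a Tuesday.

January 1991 begins on a Tuesday, so the first Tuesday is January 1.
January 1991 has 31 days. Adding weeks: 1, 8, 15, 22, 29 — the last one ≤ 31 is the 29th.

1991-01-29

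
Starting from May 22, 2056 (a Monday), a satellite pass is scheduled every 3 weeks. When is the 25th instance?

The 25th occurrence is 24 intervals after the first: 24 × 21 = 504 days after May 22, 2056.
May has 31 days — 9 days to the end of May leaves 495.
From end of May to end of 2056 is 214 days (281 left).
Jan has 31 days (250 left).
Feb has 28 days (222 left).
Mar has 31 days (191 left).
Apr has 30 days (161 left).
May has 31 days (130 left).
Jun has 30 days (100 left).
Jul has 31 days (69 left).
Aug has 31 days (38 left).
Sep has 30 days (8 left).
8 days into Oct → Oct 8, 2057.

Oct 8, 2057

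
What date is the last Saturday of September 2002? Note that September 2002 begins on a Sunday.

September 2002 begins on a Sunday, so the first Saturday is September 7 (6 days later).
September 2002 has 30 days. Adding weeks: 7, 14, 21, 28 — the last one ≤ 30 is the 28th.

28 September 2002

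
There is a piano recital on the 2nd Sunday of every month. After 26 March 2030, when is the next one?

March 2030 starts on a Friday; its first Sunday is the 3rd, so the 2nd Sunday is the 10th — 10 March 2030.
That is not after 26 March 2030, so look at April 2030.
April 2030 starts on a Monday; its first Sunday is the 7th, so the 2nd Sunday is the 14th — 14 April 2030.

14 April 2030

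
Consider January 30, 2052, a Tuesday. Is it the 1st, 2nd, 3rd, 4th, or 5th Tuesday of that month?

Day 30 falls in week ⌈30/7⌉ of the month.
Days 1–7 hold the 1st Tuesday, 8–14 the 2nd, 15–21 the 3rd, 22–28 the 4th, 29–31 the 5th.
30 is in the range for the 5th.

5th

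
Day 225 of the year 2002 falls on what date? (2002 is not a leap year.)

January has 31 days (225 − 31 = 194 remain).
February has 28 days (194 − 28 = 166 remain).
March has 31 days (166 − 31 = 135 remain).
April has 30 days (135 − 30 = 105 remain).
May has 31 days (105 − 31 = 74 remain).
June has 30 days (74 − 30 = 44 remain).
July has 31 days (44 − 31 = 13 remain).
13 into August → August 13.

August 13, 2002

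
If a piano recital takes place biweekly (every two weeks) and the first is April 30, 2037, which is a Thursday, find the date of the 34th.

The 34th occurrence is 33 intervals after the first: 33 × 14 = 462 days after April 30, 2037.
April has 30 days — 0 days to the end of April leaves 462.
From end of April to end of 2037 is 245 days (217 left).
January has 31 days (186 left).
February has 28 days (158 left).
March has 31 days (127 left).
April has 30 days (97 left).
May has 31 days (66 left).
June has 30 days (36 left).
July has 31 days (5 left).
5 days into August → August 5, 2038.

August 5, 2038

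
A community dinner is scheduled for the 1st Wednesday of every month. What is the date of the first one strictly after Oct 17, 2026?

Nov 4, 2026

Oct 2026 starts on a Thursday, so its 1st Wednesday is Oct 7, 2026 (6 days in).
That is not after Oct 17, 2026, so look at Nov 2026.
Nov 2026 starts on a Sunday, so its 1st Wednesday is Nov 4, 2026 (3 days in).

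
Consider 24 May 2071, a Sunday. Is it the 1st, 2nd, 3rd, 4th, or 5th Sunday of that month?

Day 24 falls in week ⌈24/7⌉ of the month.
Days 1–7 hold the 1st Sunday, 8–14 the 2nd, 15–21 the 3rd, 22–28 the 4th, 29–31 the 5th.
24 is in the range for the 4th.

4th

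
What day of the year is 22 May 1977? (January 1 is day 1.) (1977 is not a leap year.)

Days in months before May: 31 + 28 + 31 + 30 = 120.
Plus 22 days into May → day 142.

142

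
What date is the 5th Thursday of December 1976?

December 1976 begins on a Wednesday, so the first Thursday is December 2 (1 day later).
The 5th Thursday is 4 weeks later: 2 + 28 = 30.

1976-12-30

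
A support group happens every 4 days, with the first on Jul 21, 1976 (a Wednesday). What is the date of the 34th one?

Nov 30, 1976

The 34th occurrence is 33 intervals after the first: 33 × 4 = 132 days after Jul 21, 1976.
Jul has 31 days — 10 days to the end of Jul leaves 122.
Aug has 31 days (91 left).
Sep has 30 days (61 left).
Oct has 31 days (30 left).
30 days into Nov → Nov 30, 1976.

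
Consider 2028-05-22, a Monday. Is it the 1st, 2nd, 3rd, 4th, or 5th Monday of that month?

Day 22 falls in week ⌈22/7⌉ of the month.
Days 1–7 hold the 1st Monday, 8–14 the 2nd, 15–21 the 3rd, 22–28 the 4th, 29–31 the 5th.
22 is in the range for the 4th.

4th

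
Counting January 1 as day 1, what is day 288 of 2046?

January has 31 days (288 − 31 = 257 remain).
February has 28 days (257 − 28 = 229 remain).
March has 31 days (229 − 31 = 198 remain).
April has 30 days (198 − 30 = 168 remain).
May has 31 days (168 − 31 = 137 remain).
June has 30 days (137 − 30 = 107 remain).
July has 31 days (107 − 31 = 76 remain).
August has 31 days (76 − 31 = 45 remain).
September has 30 days (45 − 30 = 15 remain).
15 into October → October 15.

October 15, 2046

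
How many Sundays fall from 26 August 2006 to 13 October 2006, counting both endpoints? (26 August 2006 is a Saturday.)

7

26 August 2006 is a Saturday; the first Sunday on or after it is 27 August 2006 (1 day later).
From 27 August 2006 to 13 October 2006: 4 + 30 + 13 = 47 days (rest of August, September, October).
47 ÷ 7 = 6 full weeks with remainder 5, so 6 more Sundays after the first → 7.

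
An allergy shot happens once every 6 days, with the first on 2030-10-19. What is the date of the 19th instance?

The 19th occurrence is 18 intervals after the first: 18 × 6 = 108 days after 2030-10-19.
October has 31 days — 12 days to the end of October leaves 96.
November has 30 days (66 left).
December has 31 days (35 left).
January has 31 days (4 left).
4 days into February → 2031-02-04.

2031-02-04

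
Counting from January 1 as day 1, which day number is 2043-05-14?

Days in months before May: 31 + 28 + 31 + 30 = 120.
Plus 14 days into May → day 134.

134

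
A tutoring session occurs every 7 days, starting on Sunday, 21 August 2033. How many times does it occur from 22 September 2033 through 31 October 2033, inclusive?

6

Occurrences land 7·i days after 21 August 2033 for i = 0, 1, 2, …
22 September 2033 is 32 days after the start; 32 ÷ 7 = 4 remainder 4; since the remainder is 4, round up to i = 5. First occurrence in the window: #6 on 25 September 2033 (5×7 = 35 days in).
31 October 2033 is 71 days after the start; 71 ÷ 7 = 10 remainder 1. Last occurrence in the window: #11 on 30 October 2033.
Occurrences #6 through #11: 6 in total.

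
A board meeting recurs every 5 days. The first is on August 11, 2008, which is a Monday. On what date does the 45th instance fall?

The 45th occurrence is 44 intervals after the first: 44 × 5 = 220 days after August 11, 2008.
August has 31 days — 20 days to the end of August leaves 200.
September has 30 days (170 left).
October has 31 days (139 left).
November has 30 days (109 left).
December has 31 days (78 left).
January has 31 days (47 left).
February has 28 days (19 left).
19 days into March → March 19, 2009.

March 19, 2009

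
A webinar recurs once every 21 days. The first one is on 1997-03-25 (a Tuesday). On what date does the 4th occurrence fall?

The 4th occurrence is 3 intervals after the first: 3 × 21 = 63 days after 1997-03-25.
March has 31 days — 6 days to the end of March leaves 57.
April has 30 days (27 left).
27 days into May → 1997-05-27.

1997-05-27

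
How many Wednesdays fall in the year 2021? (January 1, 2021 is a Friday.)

52

January 1, 2021 is a Friday; the first Wednesday on or after it is January 6, 2021 (5 days later).
From January 6, 2021 to December 31, 2021: 25 + 28 + 31 + 30 + 31 + 30 + 31 + 31 + 30 + 31 + 30 + 31 = 359 days (rest of January, February, March, April, May, June, July, August, September, October, November, December).
359 ÷ 7 = 51 full weeks with remainder 2, so 51 more Wednesdays after the first → 52.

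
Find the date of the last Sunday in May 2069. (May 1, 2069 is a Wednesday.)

May 2069 begins on a Wednesday, so the first Sunday is May 5 (4 days later).
May 2069 has 31 days. Adding weeks: 5, 12, 19, 26 — the last one ≤ 31 is the 26th.

26 May 2069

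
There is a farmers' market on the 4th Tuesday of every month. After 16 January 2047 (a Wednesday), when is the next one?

January 2047 starts on a Tuesday; its first Tuesday is the 1st, so the 4th Tuesday is the 22nd — 22 January 2047.
22 January 2047 is after 16 January 2047, so that is the next one.

22 January 2047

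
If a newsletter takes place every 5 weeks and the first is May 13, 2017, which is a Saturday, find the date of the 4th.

The 4th occurrence is 3 intervals after the first: 3 × 35 = 105 days after May 13, 2017.
May has 31 days — 18 days to the end of May leaves 87.
June has 30 days (57 left).
July has 31 days (26 left).
26 days into August → August 26, 2017.

August 26, 2017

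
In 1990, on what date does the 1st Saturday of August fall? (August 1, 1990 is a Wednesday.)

1990-08-04

August 1990 begins on a Wednesday, so the first Saturday is August 4 (3 days later).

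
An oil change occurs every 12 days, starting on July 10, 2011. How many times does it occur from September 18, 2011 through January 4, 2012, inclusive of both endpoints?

Occurrences land 12·i days after July 10, 2011 for i = 0, 1, 2, …
September 18, 2011 is 70 days after the start; 70 ÷ 12 = 5 remainder 10; since the remainder is 10, round up to i = 6. First occurrence in the window: #7 on September 20, 2011 (6×12 = 72 days in).
January 4, 2012 is 178 days after the start; 178 ÷ 12 = 14 remainder 10. Last occurrence in the window: #15 on December 25, 2011.
Occurrences #7 through #15: 9 in total.

9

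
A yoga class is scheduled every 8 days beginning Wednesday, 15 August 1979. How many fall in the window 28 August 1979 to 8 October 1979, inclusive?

5

Occurrences land 8·i days after 15 August 1979 for i = 0, 1, 2, …
28 August 1979 is 13 days after the start; 13 ÷ 8 = 1 remainder 5; since the remainder is 5, round up to i = 2. First occurrence in the window: #3 on 31 August 1979 (2×8 = 16 days in).
8 October 1979 is 54 days after the start; 54 ÷ 8 = 6 remainder 6. Last occurrence in the window: #7 on 2 October 1979.
Occurrences #3 through #7: 5 in total.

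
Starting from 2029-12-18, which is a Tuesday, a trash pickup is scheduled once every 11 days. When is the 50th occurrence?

2031-06-10

The 50th occurrence is 49 intervals after the first: 49 × 11 = 539 days after 2029-12-18.
December has 31 days — 13 days to the end of December leaves 526.
2030 has 365 days (161 left).
January has 31 days (130 left).
February has 28 days (102 left).
March has 31 days (71 left).
April has 30 days (41 left).
May has 31 days (10 left).
10 days into June → 2031-06-10.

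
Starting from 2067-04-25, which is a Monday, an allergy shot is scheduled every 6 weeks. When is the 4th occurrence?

The 4th occurrence is 3 intervals after the first: 3 × 42 = 126 days after 2067-04-25.
April has 30 days — 5 days to the end of April leaves 121.
May has 31 days (90 left).
June has 30 days (60 left).
July has 31 days (29 left).
29 days into August → 2067-08-29.

2067-08-29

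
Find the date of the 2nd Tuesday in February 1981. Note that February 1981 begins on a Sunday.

February 1981 begins on a Sunday, so the first Tuesday is February 3 (2 days later).
The 2nd Tuesday is 1 weeks later: 3 + 7 = 10.

February 10, 1981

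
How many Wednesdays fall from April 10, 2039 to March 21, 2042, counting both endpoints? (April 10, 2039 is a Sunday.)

April 10, 2039 is a Sunday; the first Wednesday on or after it is April 13, 2039 (3 days later).
From April 13, 2039 to March 21, 2042: 262 + 366 + 365 + 80 = 1073 days (rest of 2039, 2040, 2041, to March 21, 2042 in 2042).
1073 ÷ 7 = 153 full weeks with remainder 2, so 153 more Wednesdays after the first → 154.

154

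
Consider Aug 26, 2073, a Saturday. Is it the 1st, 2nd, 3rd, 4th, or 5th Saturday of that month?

Day 26 falls in week ⌈26/7⌉ of the month.
Days 1–7 hold the 1st Saturday, 8–14 the 2nd, 15–21 the 3rd, 22–28 the 4th, 29–31 the 5th.
26 is in the range for the 4th.

4th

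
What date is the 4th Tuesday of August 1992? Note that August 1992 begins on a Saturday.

August 1992 begins on a Saturday, so the first Tuesday is August 4 (3 days later).
The 4th Tuesday is 3 weeks later: 4 + 21 = 25.

August 25, 1992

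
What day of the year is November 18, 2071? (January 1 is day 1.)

Days in months before November: 31 + 28 + 31 + 30 + 31 + 30 + 31 + 31 + 30 + 31 = 304.
Plus 18 days into November → day 322.

322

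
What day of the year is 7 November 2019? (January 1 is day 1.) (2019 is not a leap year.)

311

Days in months before November: 31 + 28 + 31 + 30 + 31 + 30 + 31 + 31 + 30 + 31 = 304.
Plus 7 days into November → day 311.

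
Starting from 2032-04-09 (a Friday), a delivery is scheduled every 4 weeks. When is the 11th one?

2033-01-14

The 11th occurrence is 10 intervals after the first: 10 × 28 = 280 days after 2032-04-09.
April has 30 days — 21 days to the end of April leaves 259.
May has 31 days (228 left).
June has 30 days (198 left).
July has 31 days (167 left).
August has 31 days (136 left).
September has 30 days (106 left).
October has 31 days (75 left).
November has 30 days (45 left).
December has 31 days (14 left).
14 days into January → 2033-01-14.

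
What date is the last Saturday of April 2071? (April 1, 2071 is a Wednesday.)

April 2071 begins on a Wednesday, so the first Saturday is April 4 (3 days later).
April 2071 has 30 days. Adding weeks: 4, 11, 18, 25 — the last one ≤ 30 is the 25th.

25 April 2071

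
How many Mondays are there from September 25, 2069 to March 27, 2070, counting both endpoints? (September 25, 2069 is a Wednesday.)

September 25, 2069 is a Wednesday; the first Monday on or after it is September 30, 2069 (5 days later).
From September 30, 2069 to March 27, 2070: 0 + 31 + 30 + 31 + 31 + 28 + 27 = 178 days (rest of September, October, November, December, January, February, March).
178 ÷ 7 = 25 full weeks with remainder 3, so 25 more Mondays after the first → 26.

26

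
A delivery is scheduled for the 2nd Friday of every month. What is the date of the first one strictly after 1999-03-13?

March 1999 starts on a Monday; its first Friday is the 5th, so the 2nd Friday is the 12th — 1999-03-12.
That is not after 1999-03-13, so look at April 1999.
April 1999 starts on a Thursday; its first Friday is the 2nd, so the 2nd Friday is the 9th — 1999-04-09.

1999-04-09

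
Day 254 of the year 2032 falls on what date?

Sep 10, 2032

Jan has 31 days (254 − 31 = 223 remain).
Feb has 29 days (223 − 29 = 194 remain).
Mar has 31 days (194 − 31 = 163 remain).
Apr has 30 days (163 − 30 = 133 remain).
May has 31 days (133 − 31 = 102 remain).
Jun has 30 days (102 − 30 = 72 remain).
Jul has 31 days (72 − 31 = 41 remain).
Aug has 31 days (41 − 31 = 10 remain).
10 into Sep → Sep 10.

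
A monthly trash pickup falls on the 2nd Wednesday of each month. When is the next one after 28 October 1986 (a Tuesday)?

October 1986 starts on a Wednesday; its first Wednesday is the 1st, so the 2nd Wednesday is the 8th — 8 October 1986.
That is not after 28 October 1986, so look at November 1986.
November 1986 starts on a Saturday; its first Wednesday is the 5th, so the 2nd Wednesday is the 12th — 12 November 1986.

12 November 1986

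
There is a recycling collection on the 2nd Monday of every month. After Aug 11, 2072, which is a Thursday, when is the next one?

Sep 12, 2072

Aug 2072 starts on a Monday; its first Monday is the 1st, so the 2nd Monday is the 8th — Aug 8, 2072.
That is not after Aug 11, 2072, so look at Sep 2072.
Sep 2072 starts on a Thursday; its first Monday is the 5th, so the 2nd Monday is the 12th — Sep 12, 2072.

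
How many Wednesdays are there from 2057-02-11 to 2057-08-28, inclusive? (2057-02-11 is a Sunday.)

2057-02-11 is a Sunday; the first Wednesday on or after it is 2057-02-14 (3 days later).
From 2057-02-14 to 2057-08-28: 14 + 31 + 30 + 31 + 30 + 31 + 28 = 195 days (rest of February, March, April, May, June, July, August).
195 ÷ 7 = 27 full weeks with remainder 6, so 27 more Wednesdays after the first → 28.

28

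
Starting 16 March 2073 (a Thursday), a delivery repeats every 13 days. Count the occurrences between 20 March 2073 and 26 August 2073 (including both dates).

12

Occurrences land 13·i days after 16 March 2073 for i = 0, 1, 2, …
20 March 2073 is 4 days after the start; 4 ÷ 13 = 0 remainder 4; since the remainder is 4, round up to i = 1. First occurrence in the window: #2 on 29 March 2073 (1×13 = 13 days in).
26 August 2073 is 163 days after the start; 163 ÷ 13 = 12 remainder 7. Last occurrence in the window: #13 on 19 August 2073.
Occurrences #2 through #13: 12 in total.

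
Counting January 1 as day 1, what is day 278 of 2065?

Jan has 31 days (278 − 31 = 247 remain).
Feb has 28 days (247 − 28 = 219 remain).
Mar has 31 days (219 − 31 = 188 remain).
Apr has 30 days (188 − 30 = 158 remain).
May has 31 days (158 − 31 = 127 remain).
Jun has 30 days (127 − 30 = 97 remain).
Jul has 31 days (97 − 31 = 66 remain).
Aug has 31 days (66 − 31 = 35 remain).
Sep has 30 days (35 − 30 = 5 remain).
5 into Oct → Oct 5.

Oct 5, 2065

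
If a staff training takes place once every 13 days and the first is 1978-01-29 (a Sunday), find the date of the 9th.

The 9th occurrence is 8 intervals after the first: 8 × 13 = 104 days after 1978-01-29.
January has 31 days — 2 days to the end of January leaves 102.
February has 28 days (74 left).
March has 31 days (43 left).
April has 30 days (13 left).
13 days into May → 1978-05-13.

1978-05-13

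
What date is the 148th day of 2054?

January has 31 days (148 − 31 = 117 remain).
February has 28 days (117 − 28 = 89 remain).
March has 31 days (89 − 31 = 58 remain).
April has 30 days (58 − 30 = 28 remain).
28 into May → May 28.

2054-05-28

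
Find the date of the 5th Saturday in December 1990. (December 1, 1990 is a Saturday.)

December 29, 1990

December 1990 begins on a Saturday, so the first Saturday is December 1.
The 5th Saturday is 4 weeks later: 1 + 28 = 29.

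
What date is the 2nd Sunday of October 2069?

13 October 2069

The first Sunday of October 2069 is October 6.
The 2nd Sunday is 1 weeks later: 6 + 7 = 13.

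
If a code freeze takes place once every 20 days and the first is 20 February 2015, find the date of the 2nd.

12 March 2015

The 2nd occurrence is 1 interval after the first: 1 × 20 = 20 days after 20 February 2015.
February has 28 days — 8 days to the end of February leaves 12.
12 days into March → 12 March 2015.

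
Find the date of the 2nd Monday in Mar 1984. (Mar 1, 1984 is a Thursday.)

Mar 12, 1984

Mar 1984 begins on a Thursday, so the first Monday is Mar 5 (4 days later).
The 2nd Monday is 1 weeks later: 5 + 7 = 12.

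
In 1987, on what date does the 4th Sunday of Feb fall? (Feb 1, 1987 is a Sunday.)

Feb 22, 1987

Feb 1987 begins on a Sunday, so the first Sunday is Feb 1.
The 4th Sunday is 3 weeks later: 1 + 21 = 22.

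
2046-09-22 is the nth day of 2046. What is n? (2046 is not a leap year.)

Days in months before September: 31 + 28 + 31 + 30 + 31 + 30 + 31 + 31 = 243.
Plus 22 days into September → day 265.

265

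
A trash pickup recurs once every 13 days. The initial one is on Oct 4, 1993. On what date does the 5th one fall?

The 5th occurrence is 4 intervals after the first: 4 × 13 = 52 days after Oct 4, 1993.
Oct has 31 days — 27 days to the end of Oct leaves 25.
25 days into Nov → Nov 25, 1993.

Nov 25, 1993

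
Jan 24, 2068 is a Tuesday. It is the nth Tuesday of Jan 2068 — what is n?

4th

Day 24 falls in week ⌈24/7⌉ of the month.
Days 1–7 hold the 1st Tuesday, 8–14 the 2nd, 15–21 the 3rd, 22–28 the 4th, 29–31 the 5th.
24 is in the range for the 4th.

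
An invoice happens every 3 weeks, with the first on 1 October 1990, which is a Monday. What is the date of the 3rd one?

The 3rd occurrence is 2 intervals after the first: 2 × 21 = 42 days after 1 October 1990.
October has 31 days — 30 days to the end of October leaves 12.
12 days into November → 12 November 1990.

12 November 1990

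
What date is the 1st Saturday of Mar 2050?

The first Saturday of Mar 2050 is Mar 5.

Mar 5, 2050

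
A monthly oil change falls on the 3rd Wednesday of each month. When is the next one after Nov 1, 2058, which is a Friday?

Nov 2058 starts on a Friday; its first Wednesday is the 6th, so the 3rd Wednesday is the 20th — Nov 20, 2058.
Nov 20, 2058 is after Nov 1, 2058, so that is the next one.

Nov 20, 2058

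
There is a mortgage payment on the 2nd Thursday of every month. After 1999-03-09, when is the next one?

1999-03-11

March 1999 starts on a Monday; its first Thursday is the 4th, so the 2nd Thursday is the 11th — 1999-03-11.
1999-03-11 is after 1999-03-09, so that is the next one.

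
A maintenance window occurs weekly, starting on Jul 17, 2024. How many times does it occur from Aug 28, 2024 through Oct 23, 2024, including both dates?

Occurrences land 7·i days after Jul 17, 2024 for i = 0, 1, 2, …
Aug 28, 2024 is 42 days after the start; 42 ÷ 7 = 6 remainder 0. First occurrence in the window: #7 on Aug 28, 2024 (6×7 = 42 days in).
Oct 23, 2024 is 98 days after the start; 98 ÷ 7 = 14 remainder 0. Last occurrence in the window: #15 on Oct 23, 2024.
Occurrences #7 through #15: 9 in total.

9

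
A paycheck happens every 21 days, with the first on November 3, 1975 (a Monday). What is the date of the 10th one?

May 10, 1976

The 10th occurrence is 9 intervals after the first: 9 × 21 = 189 days after November 3, 1975.
November has 30 days — 27 days to the end of November leaves 162.
December has 31 days (131 left).
January has 31 days (100 left).
February has 29 days (71 left).
March has 31 days (40 left).
April has 30 days (10 left).
10 days into May → May 10, 1976.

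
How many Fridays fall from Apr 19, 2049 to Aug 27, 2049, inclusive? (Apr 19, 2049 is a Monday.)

Apr 19, 2049 is a Monday; the first Friday on or after it is Apr 23, 2049 (4 days later).
From Apr 23, 2049 to Aug 27, 2049: 7 + 31 + 30 + 31 + 27 = 126 days (rest of Apr, May, Jun, Jul, Aug).
126 ÷ 7 = 18 full weeks with remainder 0, so 18 more Fridays after the first → 19.

19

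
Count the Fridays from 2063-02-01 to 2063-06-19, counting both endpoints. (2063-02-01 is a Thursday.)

20

2063-02-01 is a Thursday; the first Friday on or after it is 2063-02-02 (1 day later).
From 2063-02-02 to 2063-06-19: 26 + 31 + 30 + 31 + 19 = 137 days (rest of February, March, April, May, June).
137 ÷ 7 = 19 full weeks with remainder 4, so 19 more Fridays after the first → 20.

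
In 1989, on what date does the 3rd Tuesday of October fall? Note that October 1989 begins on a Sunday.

October 1989 begins on a Sunday, so the first Tuesday is October 3 (2 days later).
The 3rd Tuesday is 2 weeks later: 3 + 14 = 17.

October 17, 1989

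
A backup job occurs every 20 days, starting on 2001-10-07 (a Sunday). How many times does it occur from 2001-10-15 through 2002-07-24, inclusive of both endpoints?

Occurrences land 20·i days after 2001-10-07 for i = 0, 1, 2, …
2001-10-15 is 8 days after the start; 8 ÷ 20 = 0 remainder 8; since the remainder is 8, round up to i = 1. First occurrence in the window: #2 on 2001-10-27 (1×20 = 20 days in).
2002-07-24 is 290 days after the start; 290 ÷ 20 = 14 remainder 10. Last occurrence in the window: #15 on 2002-07-14.
Occurrences #2 through #15: 14 in total.

14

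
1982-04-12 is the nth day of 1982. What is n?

102

Days in months before April: 31 + 28 + 31 = 90.
Plus 12 days into April → day 102.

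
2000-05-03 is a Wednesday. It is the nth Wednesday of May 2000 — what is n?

Day 3 falls in week ⌈3/7⌉ of the month.
Days 1–7 hold the 1st Wednesday, 8–14 the 2nd, 15–21 the 3rd, 22–28 the 4th, 29–31 the 5th.
3 is in the range for the 1st.

1st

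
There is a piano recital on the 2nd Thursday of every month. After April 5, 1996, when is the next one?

April 11, 1996

April 1996 starts on a Monday; its first Thursday is the 4th, so the 2nd Thursday is the 11th — April 11, 1996.
April 11, 1996 is after April 5, 1996, so that is the next one.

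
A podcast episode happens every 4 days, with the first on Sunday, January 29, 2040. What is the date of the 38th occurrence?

The 38th occurrence is 37 intervals after the first: 37 × 4 = 148 days after January 29, 2040.
January has 31 days — 2 days to the end of January leaves 146.
February has 29 days (117 left).
March has 31 days (86 left).
April has 30 days (56 left).
May has 31 days (25 left).
25 days into June → June 25, 2040.

June 25, 2040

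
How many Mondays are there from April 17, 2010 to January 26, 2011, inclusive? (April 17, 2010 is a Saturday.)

41

April 17, 2010 is a Saturday; the first Monday on or after it is April 19, 2010 (2 days later).
From April 19, 2010 to January 26, 2011: 11 + 31 + 30 + 31 + 31 + 30 + 31 + 30 + 31 + 26 = 282 days (rest of April, May, June, July, August, September, October, November, December, January).
282 ÷ 7 = 40 full weeks with remainder 2, so 40 more Mondays after the first → 41.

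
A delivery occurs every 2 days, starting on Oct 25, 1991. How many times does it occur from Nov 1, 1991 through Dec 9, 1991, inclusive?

Occurrences land 2·i days after Oct 25, 1991 for i = 0, 1, 2, …
Nov 1, 1991 is 7 days after the start; 7 ÷ 2 = 3 remainder 1; since the remainder is 1, round up to i = 4. First occurrence in the window: #5 on Nov 2, 1991 (4×2 = 8 days in).
Dec 9, 1991 is 45 days after the start; 45 ÷ 2 = 22 remainder 1. Last occurrence in the window: #23 on Dec 8, 1991.
Occurrences #5 through #23: 19 in total.

19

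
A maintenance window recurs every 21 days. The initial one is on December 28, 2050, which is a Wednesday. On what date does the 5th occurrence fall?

March 22, 2051

The 5th occurrence is 4 intervals after the first: 4 × 21 = 84 days after December 28, 2050.
December has 31 days — 3 days to the end of December leaves 81.
January has 31 days (50 left).
February has 28 days (22 left).
22 days into March → March 22, 2051.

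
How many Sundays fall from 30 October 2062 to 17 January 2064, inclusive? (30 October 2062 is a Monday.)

30 October 2062 is a Monday; the first Sunday on or after it is 5 November 2062 (6 days later).
From 5 November 2062 to 17 January 2064: 56 + 365 + 17 = 438 days (rest of 2062, 2063, to 17 January 2064 in 2064).
438 ÷ 7 = 62 full weeks with remainder 4, so 62 more Sundays after the first → 63.

63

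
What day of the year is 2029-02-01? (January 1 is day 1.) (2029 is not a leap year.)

Days in months before February: 31 = 31.
Plus 1 day into February → day 32.

32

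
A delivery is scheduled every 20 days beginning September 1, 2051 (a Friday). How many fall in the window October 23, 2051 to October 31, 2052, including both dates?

19

Occurrences land 20·i days after September 1, 2051 for i = 0, 1, 2, …
October 23, 2051 is 52 days after the start; 52 ÷ 20 = 2 remainder 12; since the remainder is 12, round up to i = 3. First occurrence in the window: #4 on October 31, 2051 (3×20 = 60 days in).
October 31, 2052 is 426 days after the start; 426 ÷ 20 = 21 remainder 6. Last occurrence in the window: #22 on October 25, 2052.
Occurrences #4 through #22: 19 in total.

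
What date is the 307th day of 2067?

January has 31 days (307 − 31 = 276 remain).
February has 28 days (276 − 28 = 248 remain).
March has 31 days (248 − 31 = 217 remain).
April has 30 days (217 − 30 = 187 remain).
May has 31 days (187 − 31 = 156 remain).
June has 30 days (156 − 30 = 126 remain).
July has 31 days (126 − 31 = 95 remain).
August has 31 days (95 − 31 = 64 remain).
September has 30 days (64 − 30 = 34 remain).
October has 31 days (34 − 31 = 3 remain).
3 into November → November 3.

November 3, 2067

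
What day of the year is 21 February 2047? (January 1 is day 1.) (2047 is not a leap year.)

52

Days in months before February: 31 = 31.
Plus 21 days into February → day 52.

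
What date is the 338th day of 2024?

Jan has 31 days (338 − 31 = 307 remain).
Feb has 29 days (307 − 29 = 278 remain).
Mar has 31 days (278 − 31 = 247 remain).
Apr has 30 days (247 − 30 = 217 remain).
May has 31 days (217 − 31 = 186 remain).
Jun has 30 days (186 − 30 = 156 remain).
Jul has 31 days (156 − 31 = 125 remain).
Aug has 31 days (125 − 31 = 94 remain).
Sep has 30 days (94 − 30 = 64 remain).
Oct has 31 days (64 − 31 = 33 remain).
Nov has 30 days (33 − 30 = 3 remain).
3 into Dec → Dec 3.

Dec 3, 2024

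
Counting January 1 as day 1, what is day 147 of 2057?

May 27, 2057

Jan has 31 days (147 − 31 = 116 remain).
Feb has 28 days (116 − 28 = 88 remain).
Mar has 31 days (88 − 31 = 57 remain).
Apr has 30 days (57 − 30 = 27 remain).
27 into May → May 27.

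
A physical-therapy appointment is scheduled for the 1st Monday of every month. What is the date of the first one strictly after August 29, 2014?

September 1, 2014

August 2014 starts on a Friday, so its 1st Monday is August 4, 2014 (3 days in).
That is not after August 29, 2014, so look at September 2014.
September 2014 starts on a Monday, so its 1st Monday is September 1, 2014.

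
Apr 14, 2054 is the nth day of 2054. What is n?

Days in months before Apr: 31 + 28 + 31 = 90.
Plus 14 days into Apr → day 104.

104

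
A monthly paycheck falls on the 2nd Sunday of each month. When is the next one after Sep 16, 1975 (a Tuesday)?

Oct 12, 1975

Sep 1975 starts on a Monday; its first Sunday is the 7th, so the 2nd Sunday is the 14th — Sep 14, 1975.
That is not after Sep 16, 1975, so look at Oct 1975.
Oct 1975 starts on a Wednesday; its first Sunday is the 5th, so the 2nd Sunday is the 12th — Oct 12, 1975.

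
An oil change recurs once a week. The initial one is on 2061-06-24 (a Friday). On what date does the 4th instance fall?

The 4th occurrence is 3 intervals after the first: 3 × 7 = 21 days after 2061-06-24.
June has 30 days — 6 days to the end of June leaves 15.
15 days into July → 2061-07-15.

2061-07-15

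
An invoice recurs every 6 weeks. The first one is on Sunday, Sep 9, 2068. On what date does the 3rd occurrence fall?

The 3rd occurrence is 2 intervals after the first: 2 × 42 = 84 days after Sep 9, 2068.
Sep has 30 days — 21 days to the end of Sep leaves 63.
Oct has 31 days (32 left).
Nov has 30 days (2 left).
2 days into Dec → Dec 2, 2068.

Dec 2, 2068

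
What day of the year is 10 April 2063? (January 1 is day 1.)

Days in months before April: 31 + 28 + 31 = 90.
Plus 10 days into April → day 100.

100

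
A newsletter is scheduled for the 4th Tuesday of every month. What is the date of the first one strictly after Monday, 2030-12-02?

December 2030 starts on a Sunday; its first Tuesday is the 3rd, so the 4th Tuesday is the 24th — 2030-12-24.
2030-12-24 is after 2030-12-02, so that is the next one.

2030-12-24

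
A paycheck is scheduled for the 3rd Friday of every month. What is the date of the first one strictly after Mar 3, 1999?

Mar 1999 starts on a Monday; its first Friday is the 5th, so the 3rd Friday is the 19th — Mar 19, 1999.
Mar 19, 1999 is after Mar 3, 1999, so that is the next one.

Mar 19, 1999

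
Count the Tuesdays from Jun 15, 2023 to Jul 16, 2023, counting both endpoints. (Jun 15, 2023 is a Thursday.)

4

Jun 15, 2023 is a Thursday; the first Tuesday on or after it is Jun 20, 2023 (5 days later).
From Jun 20, 2023 to Jul 16, 2023: 10 + 16 = 26 days (rest of Jun, Jul).
26 ÷ 7 = 3 full weeks with remainder 5, so 3 more Tuesdays after the first → 4.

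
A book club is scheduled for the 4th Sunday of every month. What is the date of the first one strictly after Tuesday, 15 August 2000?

27 August 2000

August 2000 starts on a Tuesday; its first Sunday is the 6th, so the 4th Sunday is the 27th — 27 August 2000.
27 August 2000 is after 15 August 2000, so that is the next one.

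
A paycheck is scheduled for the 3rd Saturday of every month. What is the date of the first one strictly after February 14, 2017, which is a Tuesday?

February 2017 starts on a Wednesday; its first Saturday is the 4th, so the 3rd Saturday is the 18th — February 18, 2017.
February 18, 2017 is after February 14, 2017, so that is the next one.

February 18, 2017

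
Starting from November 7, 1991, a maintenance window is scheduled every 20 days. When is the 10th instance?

May 5, 1992

The 10th occurrence is 9 intervals after the first: 9 × 20 = 180 days after November 7, 1991.
November has 30 days — 23 days to the end of November leaves 157.
December has 31 days (126 left).
January has 31 days (95 left).
February has 29 days (66 left).
March has 31 days (35 left).
April has 30 days (5 left).
5 days into May → May 5, 1992.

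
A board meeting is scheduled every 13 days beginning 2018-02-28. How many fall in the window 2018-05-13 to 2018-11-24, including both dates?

15

Occurrences land 13·i days after 2018-02-28 for i = 0, 1, 2, …
2018-05-13 is 74 days after the start; 74 ÷ 13 = 5 remainder 9; since the remainder is 9, round up to i = 6. First occurrence in the window: #7 on 2018-05-17 (6×13 = 78 days in).
2018-11-24 is 269 days after the start; 269 ÷ 13 = 20 remainder 9. Last occurrence in the window: #21 on 2018-11-15.
Occurrences #7 through #21: 15 in total.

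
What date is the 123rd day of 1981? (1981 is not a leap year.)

Jan has 31 days (123 − 31 = 92 remain).
Feb has 28 days (92 − 28 = 64 remain).
Mar has 31 days (64 − 31 = 33 remain).
Apr has 30 days (33 − 30 = 3 remain).
3 into May → May 3.

May 3, 1981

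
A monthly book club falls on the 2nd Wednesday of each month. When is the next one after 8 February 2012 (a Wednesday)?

14 March 2012

February 2012 starts on a Wednesday; its first Wednesday is the 1st, so the 2nd Wednesday is the 8th — 8 February 2012.
That is not after 8 February 2012, so look at March 2012.
March 2012 starts on a Thursday; its first Wednesday is the 7th, so the 2nd Wednesday is the 14th — 14 March 2012.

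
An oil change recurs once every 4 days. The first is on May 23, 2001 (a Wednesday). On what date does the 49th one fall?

The 49th occurrence is 48 intervals after the first: 48 × 4 = 192 days after May 23, 2001.
May has 31 days — 8 days to the end of May leaves 184.
Jun has 30 days (154 left).
Jul has 31 days (123 left).
Aug has 31 days (92 left).
Sep has 30 days (62 left).
Oct has 31 days (31 left).
Nov has 30 days (1 left).
1 day into Dec → Dec 1, 2001.

Dec 1, 2001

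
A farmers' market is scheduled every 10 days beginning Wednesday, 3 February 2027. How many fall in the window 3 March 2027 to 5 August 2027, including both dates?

16

Occurrences land 10·i days after 3 February 2027 for i = 0, 1, 2, …
3 March 2027 is 28 days after the start; 28 ÷ 10 = 2 remainder 8; since the remainder is 8, round up to i = 3. First occurrence in the window: #4 on 5 March 2027 (3×10 = 30 days in).
5 August 2027 is 183 days after the start; 183 ÷ 10 = 18 remainder 3. Last occurrence in the window: #19 on 2 August 2027.
Occurrences #4 through #19: 16 in total.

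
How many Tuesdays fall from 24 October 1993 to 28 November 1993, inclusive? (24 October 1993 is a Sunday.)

24 October 1993 is a Sunday; the first Tuesday on or after it is 26 October 1993 (2 days later).
From 26 October 1993 to 28 November 1993: 5 + 28 = 33 days (rest of October, November).
33 ÷ 7 = 4 full weeks with remainder 5, so 4 more Tuesdays after the first → 5.

5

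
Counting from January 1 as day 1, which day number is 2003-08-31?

243

Days in months before August: 31 + 28 + 31 + 30 + 31 + 30 + 31 = 212.
Plus 31 days into August → day 243.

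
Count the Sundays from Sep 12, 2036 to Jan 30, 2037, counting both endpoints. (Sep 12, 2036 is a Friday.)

20

Sep 12, 2036 is a Friday; the first Sunday on or after it is Sep 14, 2036 (2 days later).
From Sep 14, 2036 to Jan 30, 2037: 16 + 31 + 30 + 31 + 30 = 138 days (rest of Sep, Oct, Nov, Dec, Jan).
138 ÷ 7 = 19 full weeks with remainder 5, so 19 more Sundays after the first → 20.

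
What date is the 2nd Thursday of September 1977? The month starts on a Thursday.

September 8, 1977

September 1977 begins on a Thursday, so the first Thursday is September 1.
The 2nd Thursday is 1 weeks later: 1 + 7 = 8.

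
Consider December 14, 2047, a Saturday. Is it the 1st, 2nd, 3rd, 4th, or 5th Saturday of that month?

2nd

Day 14 falls in week ⌈14/7⌉ of the month.
Days 1–7 hold the 1st Saturday, 8–14 the 2nd, 15–21 the 3rd, 22–28 the 4th, 29–31 the 5th.
14 is in the range for the 2nd.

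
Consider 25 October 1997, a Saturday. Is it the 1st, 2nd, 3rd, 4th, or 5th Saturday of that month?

Day 25 falls in week ⌈25/7⌉ of the month.
Days 1–7 hold the 1st Saturday, 8–14 the 2nd, 15–21 the 3rd, 22–28 the 4th, 29–31 the 5th.
25 is in the range for the 4th.

4th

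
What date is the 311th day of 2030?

January has 31 days (311 − 31 = 280 remain).
February has 28 days (280 − 28 = 252 remain).
March has 31 days (252 − 31 = 221 remain).
April has 30 days (221 − 30 = 191 remain).
May has 31 days (191 − 31 = 160 remain).
June has 30 days (160 − 30 = 130 remain).
July has 31 days (130 − 31 = 99 remain).
August has 31 days (99 − 31 = 68 remain).
September has 30 days (68 − 30 = 38 remain).
October has 31 days (38 − 31 = 7 remain).
7 into November → November 7.

7 November 2030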